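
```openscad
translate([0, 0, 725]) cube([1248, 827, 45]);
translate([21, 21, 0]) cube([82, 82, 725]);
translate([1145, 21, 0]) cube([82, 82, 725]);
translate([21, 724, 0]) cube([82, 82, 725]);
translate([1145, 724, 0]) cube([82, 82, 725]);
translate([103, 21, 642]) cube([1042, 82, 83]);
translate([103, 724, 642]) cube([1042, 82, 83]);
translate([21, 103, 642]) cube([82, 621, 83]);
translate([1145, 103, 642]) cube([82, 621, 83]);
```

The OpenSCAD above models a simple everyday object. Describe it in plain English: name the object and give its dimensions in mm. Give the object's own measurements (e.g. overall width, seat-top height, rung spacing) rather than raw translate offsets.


A rectangular dining table. The top is 1248×827×45 mm with its upper surface at z = 770 mm. It stands on four 82×82 mm square legs, each inset 21 mm from the nearest pair of top edges, running from the floor to the underside of the top. Four apron rails, 82 mm thick and 83 mm tall, run between adjacent legs with their top edges flush with the underside of the top and their outer faces flush with the legs' outer faces.


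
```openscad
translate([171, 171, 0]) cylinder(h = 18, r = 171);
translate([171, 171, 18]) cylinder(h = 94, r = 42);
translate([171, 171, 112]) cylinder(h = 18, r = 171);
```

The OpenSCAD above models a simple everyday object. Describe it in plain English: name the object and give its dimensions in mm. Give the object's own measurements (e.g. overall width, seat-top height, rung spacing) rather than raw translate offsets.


A spool: two coaxial disc flanges of radius 171 mm and thickness 18 mm, joined by a core cylinder of radius 42 mm and height 94 mm. The lower flange rests on z = 0 and the three cylinders share a vertical axis.


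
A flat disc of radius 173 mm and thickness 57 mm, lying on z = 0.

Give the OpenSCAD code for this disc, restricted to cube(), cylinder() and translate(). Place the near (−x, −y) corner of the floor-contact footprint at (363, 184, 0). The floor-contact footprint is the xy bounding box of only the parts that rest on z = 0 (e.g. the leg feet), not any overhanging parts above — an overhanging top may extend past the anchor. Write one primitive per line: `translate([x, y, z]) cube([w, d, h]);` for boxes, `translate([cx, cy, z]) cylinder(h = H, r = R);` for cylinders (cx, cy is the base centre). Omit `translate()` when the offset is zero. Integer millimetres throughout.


translate([536, 357, 0]) cylinder(h = 57, r = 173);


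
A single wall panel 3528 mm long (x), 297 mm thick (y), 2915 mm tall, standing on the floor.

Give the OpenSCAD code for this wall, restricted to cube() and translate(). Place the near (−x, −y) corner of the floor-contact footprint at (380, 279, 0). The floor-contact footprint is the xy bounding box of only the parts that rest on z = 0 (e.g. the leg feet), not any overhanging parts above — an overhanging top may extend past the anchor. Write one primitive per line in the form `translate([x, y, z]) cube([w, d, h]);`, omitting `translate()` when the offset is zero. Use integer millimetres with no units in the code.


translate([380, 279, 0]) cube([3528, 297, 2915]);


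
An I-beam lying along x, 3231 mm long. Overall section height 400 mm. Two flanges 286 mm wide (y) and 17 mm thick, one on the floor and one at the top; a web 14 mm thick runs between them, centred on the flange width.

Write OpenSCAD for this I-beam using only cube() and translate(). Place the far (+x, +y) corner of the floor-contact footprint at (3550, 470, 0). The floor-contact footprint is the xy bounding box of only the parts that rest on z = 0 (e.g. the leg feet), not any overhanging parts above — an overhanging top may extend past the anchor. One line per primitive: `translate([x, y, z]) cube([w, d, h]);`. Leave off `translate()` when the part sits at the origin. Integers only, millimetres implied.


translate([319, 184, 0]) cube([3231, 286, 17]);
translate([319, 320, 17]) cube([3231, 14, 366]);
translate([319, 184, 383]) cube([3231, 286, 17]);


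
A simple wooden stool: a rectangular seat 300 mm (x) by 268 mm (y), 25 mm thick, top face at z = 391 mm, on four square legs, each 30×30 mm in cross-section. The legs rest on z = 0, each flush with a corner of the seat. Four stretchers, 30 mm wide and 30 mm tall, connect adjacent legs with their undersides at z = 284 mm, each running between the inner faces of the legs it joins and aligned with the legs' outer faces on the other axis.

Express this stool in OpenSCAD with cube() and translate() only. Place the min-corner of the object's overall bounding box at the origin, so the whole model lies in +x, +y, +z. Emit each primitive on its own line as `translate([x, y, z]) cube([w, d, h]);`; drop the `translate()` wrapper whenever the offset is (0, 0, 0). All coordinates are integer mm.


translate([0, 0, 366]) cube([300, 268, 25]);
cube([30, 30, 366]);
translate([270, 0, 0]) cube([30, 30, 366]);
translate([0, 238, 0]) cube([30, 30, 366]);
translate([270, 238, 0]) cube([30, 30, 366]);
translate([30, 0, 284]) cube([240, 30, 30]);
translate([30, 238, 284]) cube([240, 30, 30]);
translate([0, 30, 284]) cube([30, 208, 30]);
translate([270, 30, 284]) cube([30, 208, 30]);


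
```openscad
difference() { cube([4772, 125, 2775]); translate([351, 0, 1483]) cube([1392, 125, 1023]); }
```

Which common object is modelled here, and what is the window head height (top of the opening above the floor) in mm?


A wall with a window opening. The window head height is 2506 mm.

A wall with a rectangular opening subtracted — a window. Sill at z = 1483, opening 1023 mm tall, so the head is at 1483 + 1023 = 2506 mm.


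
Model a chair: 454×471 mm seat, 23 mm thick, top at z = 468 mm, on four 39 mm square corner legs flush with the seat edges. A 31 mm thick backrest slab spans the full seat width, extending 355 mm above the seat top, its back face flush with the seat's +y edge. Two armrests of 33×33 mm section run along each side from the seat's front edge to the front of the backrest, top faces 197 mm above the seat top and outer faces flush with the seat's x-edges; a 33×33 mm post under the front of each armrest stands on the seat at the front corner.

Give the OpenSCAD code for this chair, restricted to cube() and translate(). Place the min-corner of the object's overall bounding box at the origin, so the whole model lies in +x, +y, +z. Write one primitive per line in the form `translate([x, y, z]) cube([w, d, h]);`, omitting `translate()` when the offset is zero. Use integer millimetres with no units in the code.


translate([0, 0, 445]) cube([454, 471, 23]);
cube([39, 39, 445]);
translate([415, 0, 0]) cube([39, 39, 445]);
translate([0, 432, 0]) cube([39, 39, 445]);
translate([415, 432, 0]) cube([39, 39, 445]);
translate([0, 440, 468]) cube([454, 31, 355]);
translate([0, 0, 632]) cube([33, 440, 33]);
translate([421, 0, 632]) cube([33, 440, 33]);
translate([0, 0, 468]) cube([33, 33, 164]);
translate([421, 0, 468]) cube([33, 33, 164]);


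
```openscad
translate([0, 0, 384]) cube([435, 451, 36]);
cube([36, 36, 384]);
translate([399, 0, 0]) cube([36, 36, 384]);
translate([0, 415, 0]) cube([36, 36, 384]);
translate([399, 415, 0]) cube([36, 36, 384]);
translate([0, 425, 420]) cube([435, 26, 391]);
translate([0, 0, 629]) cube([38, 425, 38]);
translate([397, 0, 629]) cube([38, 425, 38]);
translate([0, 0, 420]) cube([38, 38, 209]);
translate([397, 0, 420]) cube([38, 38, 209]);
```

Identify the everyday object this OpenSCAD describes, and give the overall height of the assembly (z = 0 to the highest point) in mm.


A chair. The overall height is 811 mm.

A slab on four corner posts with a tall panel at the back — a chair. The seat slab sits at z = 384 with thickness 36, and the 391 mm backrest starts at the seat top, so the overall height is 384 + 36 + 391 = 811 mm.


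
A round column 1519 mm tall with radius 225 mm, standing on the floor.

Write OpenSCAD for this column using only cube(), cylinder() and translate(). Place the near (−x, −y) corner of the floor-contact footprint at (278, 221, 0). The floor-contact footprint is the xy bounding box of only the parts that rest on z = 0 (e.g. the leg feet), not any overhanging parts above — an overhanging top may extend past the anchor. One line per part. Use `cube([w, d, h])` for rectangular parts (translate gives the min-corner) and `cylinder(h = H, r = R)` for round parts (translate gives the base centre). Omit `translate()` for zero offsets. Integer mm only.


translate([503, 446, 0]) cylinder(h = 1519, r = 225);


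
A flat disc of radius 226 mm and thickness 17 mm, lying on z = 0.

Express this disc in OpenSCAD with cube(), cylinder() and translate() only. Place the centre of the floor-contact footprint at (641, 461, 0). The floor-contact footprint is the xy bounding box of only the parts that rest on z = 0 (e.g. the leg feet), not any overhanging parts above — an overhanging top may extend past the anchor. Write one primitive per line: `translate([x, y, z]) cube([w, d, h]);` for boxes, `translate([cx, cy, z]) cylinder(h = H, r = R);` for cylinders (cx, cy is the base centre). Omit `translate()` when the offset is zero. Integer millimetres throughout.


translate([641, 461, 0]) cylinder(h = 17, r = 226);


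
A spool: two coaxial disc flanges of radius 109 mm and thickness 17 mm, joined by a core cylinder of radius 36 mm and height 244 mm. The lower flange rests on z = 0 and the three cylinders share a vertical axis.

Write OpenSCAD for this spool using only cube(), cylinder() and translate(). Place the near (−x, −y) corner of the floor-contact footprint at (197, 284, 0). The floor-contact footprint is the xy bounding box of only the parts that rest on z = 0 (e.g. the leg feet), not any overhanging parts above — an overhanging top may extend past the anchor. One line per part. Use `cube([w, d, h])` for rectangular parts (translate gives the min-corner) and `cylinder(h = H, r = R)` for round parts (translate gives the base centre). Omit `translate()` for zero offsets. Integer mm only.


translate([306, 393, 0]) cylinder(h = 17, r = 109);
translate([306, 393, 17]) cylinder(h = 244, r = 36);
translate([306, 393, 261]) cylinder(h = 17, r = 109);


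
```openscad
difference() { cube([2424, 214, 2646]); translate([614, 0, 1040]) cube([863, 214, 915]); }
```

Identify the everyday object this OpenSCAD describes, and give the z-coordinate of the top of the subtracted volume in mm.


A wall with a window opening. The window head height is 1955 mm.

A wall with a rectangular opening subtracted — a window. Sill at z = 1040, opening 915 mm tall, so the head is at 1040 + 915 = 1955 mm.


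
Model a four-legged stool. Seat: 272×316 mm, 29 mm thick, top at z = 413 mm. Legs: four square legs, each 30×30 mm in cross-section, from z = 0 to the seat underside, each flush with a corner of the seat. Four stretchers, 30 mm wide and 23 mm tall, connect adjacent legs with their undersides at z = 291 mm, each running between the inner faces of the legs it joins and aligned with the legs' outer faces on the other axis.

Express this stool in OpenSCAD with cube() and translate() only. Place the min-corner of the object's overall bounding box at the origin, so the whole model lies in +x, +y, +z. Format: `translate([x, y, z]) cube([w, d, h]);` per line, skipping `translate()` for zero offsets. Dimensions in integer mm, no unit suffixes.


// leg_h = 413 - 29 = 384
// stretcher span = 272 - 2*30 = 212
translate([0, 0, 384]) cube([272, 316, 29]);
cube([30, 30, 384]);
translate([242, 0, 0]) cube([30, 30, 384]);
translate([0, 286, 0]) cube([30, 30, 384]);
translate([242, 286, 0]) cube([30, 30, 384]);
translate([30, 0, 291]) cube([212, 30, 23]);
translate([30, 286, 291]) cube([212, 30, 23]);
translate([0, 30, 291]) cube([30, 256, 23]);
translate([242, 30, 291]) cube([30, 256, 23]);


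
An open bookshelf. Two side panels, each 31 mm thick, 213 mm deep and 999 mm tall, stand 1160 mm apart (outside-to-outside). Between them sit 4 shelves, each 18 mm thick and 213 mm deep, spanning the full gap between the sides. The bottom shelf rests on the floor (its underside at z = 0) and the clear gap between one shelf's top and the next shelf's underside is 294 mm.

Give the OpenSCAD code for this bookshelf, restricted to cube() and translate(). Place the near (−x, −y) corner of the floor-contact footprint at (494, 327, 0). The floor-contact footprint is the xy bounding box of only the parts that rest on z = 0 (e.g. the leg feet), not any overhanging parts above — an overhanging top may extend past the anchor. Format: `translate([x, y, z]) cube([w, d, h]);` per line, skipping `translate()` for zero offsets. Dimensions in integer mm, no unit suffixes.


translate([494, 327, 0]) cube([31, 213, 999]);
translate([1623, 327, 0]) cube([31, 213, 999]);
translate([525, 327, 0]) cube([1098, 213, 18]);
translate([525, 327, 312]) cube([1098, 213, 18]);
translate([525, 327, 624]) cube([1098, 213, 18]);
translate([525, 327, 936]) cube([1098, 213, 18]);


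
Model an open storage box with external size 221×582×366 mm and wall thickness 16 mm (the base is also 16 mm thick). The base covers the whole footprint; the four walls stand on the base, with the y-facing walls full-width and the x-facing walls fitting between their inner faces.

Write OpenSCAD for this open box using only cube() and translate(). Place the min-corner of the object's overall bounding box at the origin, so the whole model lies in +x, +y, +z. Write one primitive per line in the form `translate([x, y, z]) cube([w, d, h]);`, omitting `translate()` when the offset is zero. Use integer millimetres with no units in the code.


cube([221, 582, 16]);
translate([0, 0, 16]) cube([221, 16, 350]);
translate([0, 566, 16]) cube([221, 16, 350]);
translate([0, 16, 16]) cube([16, 550, 350]);
translate([205, 16, 16]) cube([16, 550, 350]);


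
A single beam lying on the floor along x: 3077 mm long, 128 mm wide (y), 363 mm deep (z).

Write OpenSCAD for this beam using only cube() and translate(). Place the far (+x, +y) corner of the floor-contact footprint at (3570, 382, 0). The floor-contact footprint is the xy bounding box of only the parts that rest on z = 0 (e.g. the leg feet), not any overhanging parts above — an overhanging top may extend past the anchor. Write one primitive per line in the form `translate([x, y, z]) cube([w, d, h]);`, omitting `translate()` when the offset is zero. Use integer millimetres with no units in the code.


translate([493, 254, 0]) cube([3077, 128, 363]);


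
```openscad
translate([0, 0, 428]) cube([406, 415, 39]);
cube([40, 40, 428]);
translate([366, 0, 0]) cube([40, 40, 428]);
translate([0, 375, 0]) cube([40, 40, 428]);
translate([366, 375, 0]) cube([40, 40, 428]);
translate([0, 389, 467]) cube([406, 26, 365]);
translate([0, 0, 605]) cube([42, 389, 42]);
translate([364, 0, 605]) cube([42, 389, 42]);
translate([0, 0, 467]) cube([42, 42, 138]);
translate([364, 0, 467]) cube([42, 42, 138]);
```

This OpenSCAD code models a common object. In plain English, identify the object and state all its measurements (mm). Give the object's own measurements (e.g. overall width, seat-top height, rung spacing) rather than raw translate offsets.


A chair. The seat is a 406×415×39 mm slab with its top at z = 467 mm, on four 40×40 mm corner legs (flush with the seat edges, standing on z = 0). A flat backrest 26 mm thick, 365 mm tall, spans the full seat width and rises from the seat top along its +y edge, rear face flush with the rear of the seat. Two armrests of 42×42 mm section run along each side from the seat's front edge to the front of the backrest, top faces 180 mm above the seat top and outer faces flush with the seat's x-edges; a 42×42 mm post under the front of each armrest stands on the seat at the front corner.


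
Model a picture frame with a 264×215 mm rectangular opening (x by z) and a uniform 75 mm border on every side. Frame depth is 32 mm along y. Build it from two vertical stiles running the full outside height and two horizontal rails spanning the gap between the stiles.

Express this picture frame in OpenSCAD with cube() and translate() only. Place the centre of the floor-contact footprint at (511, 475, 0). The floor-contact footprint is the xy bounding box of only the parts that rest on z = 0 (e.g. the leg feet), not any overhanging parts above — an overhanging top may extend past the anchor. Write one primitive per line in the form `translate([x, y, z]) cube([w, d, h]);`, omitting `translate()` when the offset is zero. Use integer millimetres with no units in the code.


translate([304, 459, 0]) cube([75, 32, 365]);
translate([643, 459, 0]) cube([75, 32, 365]);
translate([379, 459, 0]) cube([264, 32, 75]);
translate([379, 459, 290]) cube([264, 32, 75]);


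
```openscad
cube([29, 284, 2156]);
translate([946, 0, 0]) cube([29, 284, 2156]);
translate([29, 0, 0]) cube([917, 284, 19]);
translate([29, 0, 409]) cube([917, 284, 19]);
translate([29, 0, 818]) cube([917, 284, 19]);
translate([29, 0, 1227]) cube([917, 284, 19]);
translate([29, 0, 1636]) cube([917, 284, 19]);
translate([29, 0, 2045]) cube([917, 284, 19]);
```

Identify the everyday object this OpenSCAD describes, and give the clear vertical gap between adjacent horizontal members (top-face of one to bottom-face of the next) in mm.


A bookshelf. The clear shelf gap is 390 mm.

Two tall side panels with 6 horizontal boards between them — a bookshelf. The first two shelf undersides are at z = 0 and z = 409; with shelf thickness 19, the clear gap is 409 − 0 − 19 = 390 mm.


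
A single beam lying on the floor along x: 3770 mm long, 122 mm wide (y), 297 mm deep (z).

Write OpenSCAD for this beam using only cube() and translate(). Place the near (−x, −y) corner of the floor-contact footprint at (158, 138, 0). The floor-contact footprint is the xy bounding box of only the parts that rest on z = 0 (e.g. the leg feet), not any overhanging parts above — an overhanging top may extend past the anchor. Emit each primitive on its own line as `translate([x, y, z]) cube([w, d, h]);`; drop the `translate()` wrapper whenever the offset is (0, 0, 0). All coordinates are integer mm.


translate([158, 138, 0]) cube([3770, 122, 297]);


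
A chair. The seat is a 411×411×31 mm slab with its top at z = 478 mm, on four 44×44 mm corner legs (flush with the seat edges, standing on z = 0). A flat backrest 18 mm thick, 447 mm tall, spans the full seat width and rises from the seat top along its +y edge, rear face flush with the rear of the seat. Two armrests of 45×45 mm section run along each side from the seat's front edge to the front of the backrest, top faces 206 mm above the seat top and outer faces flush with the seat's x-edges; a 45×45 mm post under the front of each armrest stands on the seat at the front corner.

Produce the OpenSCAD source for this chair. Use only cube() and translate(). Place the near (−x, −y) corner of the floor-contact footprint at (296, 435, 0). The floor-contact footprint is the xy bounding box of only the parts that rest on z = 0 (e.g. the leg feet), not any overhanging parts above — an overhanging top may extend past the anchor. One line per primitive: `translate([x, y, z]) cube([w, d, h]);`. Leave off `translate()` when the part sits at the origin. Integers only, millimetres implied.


translate([296, 435, 447]) cube([411, 411, 31]);
translate([296, 435, 0]) cube([44, 44, 447]);
translate([663, 435, 0]) cube([44, 44, 447]);
translate([296, 802, 0]) cube([44, 44, 447]);
translate([663, 802, 0]) cube([44, 44, 447]);
translate([296, 828, 478]) cube([411, 18, 447]);
translate([296, 435, 639]) cube([45, 393, 45]);
translate([662, 435, 639]) cube([45, 393, 45]);
translate([296, 435, 478]) cube([45, 45, 161]);
translate([662, 435, 478]) cube([45, 45, 161]);


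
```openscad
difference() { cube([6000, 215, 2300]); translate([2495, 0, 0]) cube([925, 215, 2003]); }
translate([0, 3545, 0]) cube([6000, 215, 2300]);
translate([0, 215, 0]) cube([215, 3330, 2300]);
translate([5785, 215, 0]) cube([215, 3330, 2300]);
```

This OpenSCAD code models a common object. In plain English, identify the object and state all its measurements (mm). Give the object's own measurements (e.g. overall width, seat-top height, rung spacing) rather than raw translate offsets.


A single room: four walls, each 2300 mm tall and 215 mm thick, enclosing an outside footprint 6000×3760 mm (x × y), no floor or roof. The front and back walls (−y and +y sides) run the full x-width; the side walls fit between their inner faces. A door opening 925 mm wide and 2003 mm tall is cut through the front wall from the floor up, its −x edge 2495 mm from the wall's −x end.


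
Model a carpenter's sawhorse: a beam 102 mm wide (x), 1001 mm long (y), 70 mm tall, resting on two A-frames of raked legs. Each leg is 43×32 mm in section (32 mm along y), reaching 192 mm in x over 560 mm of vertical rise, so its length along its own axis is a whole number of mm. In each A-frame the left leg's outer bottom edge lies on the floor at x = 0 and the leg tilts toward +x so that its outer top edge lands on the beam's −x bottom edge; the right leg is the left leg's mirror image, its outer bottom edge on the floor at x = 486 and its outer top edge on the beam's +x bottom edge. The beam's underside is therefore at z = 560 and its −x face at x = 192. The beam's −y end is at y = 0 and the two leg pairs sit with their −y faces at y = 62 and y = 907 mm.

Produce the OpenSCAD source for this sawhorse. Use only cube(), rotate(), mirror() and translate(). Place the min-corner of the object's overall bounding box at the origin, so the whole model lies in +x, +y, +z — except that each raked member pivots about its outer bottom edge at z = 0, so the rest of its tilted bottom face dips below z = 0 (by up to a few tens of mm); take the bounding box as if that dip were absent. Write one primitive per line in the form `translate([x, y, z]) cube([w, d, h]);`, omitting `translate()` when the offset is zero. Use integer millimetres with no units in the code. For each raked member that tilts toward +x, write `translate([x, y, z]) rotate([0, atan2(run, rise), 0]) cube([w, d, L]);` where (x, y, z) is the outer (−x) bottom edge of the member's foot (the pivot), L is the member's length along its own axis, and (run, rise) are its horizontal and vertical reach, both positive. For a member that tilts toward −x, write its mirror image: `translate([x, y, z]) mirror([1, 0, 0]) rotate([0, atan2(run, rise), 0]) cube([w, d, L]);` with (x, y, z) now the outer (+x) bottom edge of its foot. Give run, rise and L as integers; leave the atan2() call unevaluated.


translate([192, 0, 560]) cube([102, 1001, 70]);
translate([0, 62, 0]) rotate([0, atan2(192, 560), 0]) cube([43, 32, 592]);
translate([486, 62, 0]) mirror([1, 0, 0]) rotate([0, atan2(192, 560), 0]) cube([43, 32, 592]);
translate([0, 907, 0]) rotate([0, atan2(192, 560), 0]) cube([43, 32, 592]);
translate([486, 907, 0]) mirror([1, 0, 0]) rotate([0, atan2(192, 560), 0]) cube([43, 32, 592]);


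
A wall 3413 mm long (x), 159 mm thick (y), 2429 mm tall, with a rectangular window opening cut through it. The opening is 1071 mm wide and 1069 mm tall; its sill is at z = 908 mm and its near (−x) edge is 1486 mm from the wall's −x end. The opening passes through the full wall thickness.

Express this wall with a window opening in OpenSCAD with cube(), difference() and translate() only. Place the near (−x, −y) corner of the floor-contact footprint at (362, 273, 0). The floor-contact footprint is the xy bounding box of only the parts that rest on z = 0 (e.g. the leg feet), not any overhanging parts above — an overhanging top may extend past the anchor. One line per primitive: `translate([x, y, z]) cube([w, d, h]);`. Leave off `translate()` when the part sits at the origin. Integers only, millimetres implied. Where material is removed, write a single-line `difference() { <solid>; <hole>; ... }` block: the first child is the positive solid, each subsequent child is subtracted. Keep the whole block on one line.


difference() { translate([362, 273, 0]) cube([3413, 159, 2429]); translate([1848, 273, 908]) cube([1071, 159, 1069]); }


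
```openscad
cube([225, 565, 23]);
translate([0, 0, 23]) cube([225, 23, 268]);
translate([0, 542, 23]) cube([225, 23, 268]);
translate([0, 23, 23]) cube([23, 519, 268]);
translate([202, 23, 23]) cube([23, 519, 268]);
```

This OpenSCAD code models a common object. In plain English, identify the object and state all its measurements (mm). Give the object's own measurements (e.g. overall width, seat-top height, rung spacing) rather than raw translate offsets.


An open-topped rectangular box: outside dimensions 225×565×291 mm, with a uniform wall and base thickness of 23 mm. The base is a full 225×565 slab on the floor; four walls sit on top of the base. The front and back walls (the −y and +y sides) span the full width; the two side walls fit between them.


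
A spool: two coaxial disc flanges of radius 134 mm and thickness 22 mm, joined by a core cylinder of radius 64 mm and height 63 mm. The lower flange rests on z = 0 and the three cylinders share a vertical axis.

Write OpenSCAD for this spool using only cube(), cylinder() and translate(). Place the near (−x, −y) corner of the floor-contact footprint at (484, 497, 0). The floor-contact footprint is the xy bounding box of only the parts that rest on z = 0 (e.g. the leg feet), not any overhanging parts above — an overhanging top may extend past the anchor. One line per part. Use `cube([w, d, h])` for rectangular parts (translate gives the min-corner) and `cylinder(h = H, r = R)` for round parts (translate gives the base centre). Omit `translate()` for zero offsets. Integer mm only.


translate([618, 631, 0]) cylinder(h = 22, r = 134);
translate([618, 631, 22]) cylinder(h = 63, r = 64);
translate([618, 631, 85]) cylinder(h = 22, r = 134);


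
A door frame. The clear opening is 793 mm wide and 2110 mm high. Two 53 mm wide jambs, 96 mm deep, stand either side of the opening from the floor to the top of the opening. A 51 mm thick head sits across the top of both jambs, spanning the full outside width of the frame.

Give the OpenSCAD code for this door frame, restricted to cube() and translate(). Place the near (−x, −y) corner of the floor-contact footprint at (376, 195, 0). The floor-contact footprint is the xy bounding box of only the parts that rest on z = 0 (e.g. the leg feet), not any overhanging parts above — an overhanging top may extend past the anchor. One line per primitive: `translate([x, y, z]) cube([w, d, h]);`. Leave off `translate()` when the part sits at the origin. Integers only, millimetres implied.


translate([376, 195, 0]) cube([53, 96, 2110]);
translate([1222, 195, 0]) cube([53, 96, 2110]);
translate([376, 195, 2110]) cube([899, 96, 51]);


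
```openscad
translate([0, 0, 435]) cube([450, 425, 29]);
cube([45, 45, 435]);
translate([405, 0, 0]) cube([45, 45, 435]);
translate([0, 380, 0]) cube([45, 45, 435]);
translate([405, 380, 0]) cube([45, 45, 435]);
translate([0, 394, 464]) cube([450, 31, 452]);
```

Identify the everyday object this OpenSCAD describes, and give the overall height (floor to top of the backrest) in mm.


A chair. The overall height is 916 mm.

A slab on four corner posts with a tall panel at the back — a chair. The seat slab sits at z = 435 with thickness 29, and the 452 mm backrest starts at the seat top, so the overall height is 435 + 29 + 452 = 916 mm.


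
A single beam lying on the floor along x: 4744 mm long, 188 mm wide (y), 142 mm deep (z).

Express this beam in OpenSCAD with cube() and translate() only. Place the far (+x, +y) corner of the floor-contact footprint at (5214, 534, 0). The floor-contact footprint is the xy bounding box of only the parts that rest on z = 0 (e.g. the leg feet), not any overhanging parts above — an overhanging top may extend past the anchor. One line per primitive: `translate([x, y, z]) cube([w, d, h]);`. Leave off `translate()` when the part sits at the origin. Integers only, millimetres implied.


translate([470, 346, 0]) cube([4744, 188, 142]);


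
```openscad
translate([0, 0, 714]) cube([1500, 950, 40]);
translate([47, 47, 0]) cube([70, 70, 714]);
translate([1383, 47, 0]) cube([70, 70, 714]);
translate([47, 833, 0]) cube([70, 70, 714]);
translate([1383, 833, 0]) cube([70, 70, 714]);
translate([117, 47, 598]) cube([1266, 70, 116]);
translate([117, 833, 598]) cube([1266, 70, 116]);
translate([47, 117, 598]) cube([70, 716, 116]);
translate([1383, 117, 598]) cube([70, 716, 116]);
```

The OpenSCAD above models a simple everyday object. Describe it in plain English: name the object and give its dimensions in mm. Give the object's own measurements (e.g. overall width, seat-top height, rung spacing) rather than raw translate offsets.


A rectangular dining table. The top is 1500×950×40 mm with its upper surface at z = 754 mm. It stands on four 70×70 mm square legs, each inset 47 mm from the nearest pair of top edges, running from the floor to the underside of the top. Four apron rails, 70 mm thick and 116 mm tall, run between adjacent legs with their top edges flush with the underside of the top and their outer faces flush with the legs' outer faces.


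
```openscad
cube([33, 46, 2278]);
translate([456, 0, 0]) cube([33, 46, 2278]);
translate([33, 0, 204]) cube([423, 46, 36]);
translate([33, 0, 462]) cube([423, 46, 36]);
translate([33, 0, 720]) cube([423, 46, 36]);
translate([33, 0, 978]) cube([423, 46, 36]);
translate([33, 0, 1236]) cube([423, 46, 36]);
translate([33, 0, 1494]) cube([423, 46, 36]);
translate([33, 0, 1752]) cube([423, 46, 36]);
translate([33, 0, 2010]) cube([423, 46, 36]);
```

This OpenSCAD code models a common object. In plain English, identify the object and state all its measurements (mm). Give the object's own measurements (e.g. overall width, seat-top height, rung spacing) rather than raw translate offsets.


A straight ladder. Two 33×46 mm vertical rails, 2278 mm tall, stand 489 mm apart (outside-to-outside) with their front faces coplanar on the −y side. 8 rungs, each 46 mm deep and 36 mm tall, span between the inner faces of the rails, front faces flush with the rails. The lowest rung's underside is at z = 204 mm and rungs are spaced 258 mm apart (underside to underside).


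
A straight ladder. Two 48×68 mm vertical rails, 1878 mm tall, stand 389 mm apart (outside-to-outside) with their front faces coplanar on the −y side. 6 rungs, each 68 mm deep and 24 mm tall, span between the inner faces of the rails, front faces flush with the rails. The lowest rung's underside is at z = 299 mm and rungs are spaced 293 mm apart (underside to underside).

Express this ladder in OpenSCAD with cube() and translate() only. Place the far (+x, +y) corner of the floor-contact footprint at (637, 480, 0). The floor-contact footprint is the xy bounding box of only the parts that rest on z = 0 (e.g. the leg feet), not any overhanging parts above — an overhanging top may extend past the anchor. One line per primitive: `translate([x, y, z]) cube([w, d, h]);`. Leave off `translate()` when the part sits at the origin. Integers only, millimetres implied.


translate([248, 412, 0]) cube([48, 68, 1878]);
translate([589, 412, 0]) cube([48, 68, 1878]);
translate([296, 412, 299]) cube([293, 68, 24]);
translate([296, 412, 592]) cube([293, 68, 24]);
translate([296, 412, 885]) cube([293, 68, 24]);
translate([296, 412, 1178]) cube([293, 68, 24]);
translate([296, 412, 1471]) cube([293, 68, 24]);
translate([296, 412, 1764]) cube([293, 68, 24]);


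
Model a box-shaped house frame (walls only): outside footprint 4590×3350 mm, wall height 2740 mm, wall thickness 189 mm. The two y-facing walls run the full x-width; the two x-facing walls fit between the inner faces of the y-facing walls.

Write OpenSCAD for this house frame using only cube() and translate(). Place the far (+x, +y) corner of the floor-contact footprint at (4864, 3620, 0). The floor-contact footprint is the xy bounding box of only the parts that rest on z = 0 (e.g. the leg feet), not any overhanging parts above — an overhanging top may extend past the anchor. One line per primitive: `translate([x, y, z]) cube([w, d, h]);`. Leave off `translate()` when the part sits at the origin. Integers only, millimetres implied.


translate([274, 270, 0]) cube([4590, 189, 2740]);
translate([274, 3431, 0]) cube([4590, 189, 2740]);
translate([274, 459, 0]) cube([189, 2972, 2740]);
translate([4675, 459, 0]) cube([189, 2972, 2740]);


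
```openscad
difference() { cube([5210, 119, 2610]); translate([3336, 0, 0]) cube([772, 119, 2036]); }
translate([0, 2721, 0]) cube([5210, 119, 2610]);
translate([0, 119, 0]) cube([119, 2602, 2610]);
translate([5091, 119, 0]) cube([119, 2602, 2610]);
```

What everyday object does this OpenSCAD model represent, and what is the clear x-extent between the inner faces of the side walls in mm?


A single room. The interior width is 4972 mm.

Four walls enclosing a rectangle with a door in the front wall — a room. Outside width 5210 minus two 119 mm walls gives 4972 mm.


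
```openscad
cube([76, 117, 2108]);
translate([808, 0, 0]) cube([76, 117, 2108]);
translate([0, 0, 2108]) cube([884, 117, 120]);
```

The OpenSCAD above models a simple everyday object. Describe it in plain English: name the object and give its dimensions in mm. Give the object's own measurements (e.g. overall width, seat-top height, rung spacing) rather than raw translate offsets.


A door frame. The clear opening is 732 mm wide and 2108 mm high. Two 76 mm wide jambs, 117 mm deep, stand either side of the opening from the floor to the top of the opening. A 120 mm thick head sits across the top of both jambs, spanning the full outside width of the frame.


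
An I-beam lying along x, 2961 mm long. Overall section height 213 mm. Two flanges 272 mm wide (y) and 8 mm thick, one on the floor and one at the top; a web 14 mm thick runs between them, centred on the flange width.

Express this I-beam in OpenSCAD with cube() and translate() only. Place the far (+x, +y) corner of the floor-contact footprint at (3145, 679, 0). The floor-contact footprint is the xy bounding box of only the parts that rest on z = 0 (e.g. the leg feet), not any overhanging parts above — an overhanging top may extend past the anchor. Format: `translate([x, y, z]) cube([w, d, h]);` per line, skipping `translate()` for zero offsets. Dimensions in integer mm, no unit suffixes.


translate([184, 407, 0]) cube([2961, 272, 8]);
translate([184, 536, 8]) cube([2961, 14, 197]);
translate([184, 407, 205]) cube([2961, 272, 8]);


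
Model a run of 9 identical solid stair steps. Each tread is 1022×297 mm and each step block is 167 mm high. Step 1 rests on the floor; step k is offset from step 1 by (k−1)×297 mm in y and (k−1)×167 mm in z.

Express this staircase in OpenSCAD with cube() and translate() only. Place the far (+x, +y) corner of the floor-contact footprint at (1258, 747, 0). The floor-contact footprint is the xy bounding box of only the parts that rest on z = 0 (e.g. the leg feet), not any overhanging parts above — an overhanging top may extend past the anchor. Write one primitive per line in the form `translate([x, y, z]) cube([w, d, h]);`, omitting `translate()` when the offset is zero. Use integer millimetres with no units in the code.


translate([236, 450, 0]) cube([1022, 297, 167]);
translate([236, 747, 167]) cube([1022, 297, 167]);
translate([236, 1044, 334]) cube([1022, 297, 167]);
translate([236, 1341, 501]) cube([1022, 297, 167]);
translate([236, 1638, 668]) cube([1022, 297, 167]);
translate([236, 1935, 835]) cube([1022, 297, 167]);
translate([236, 2232, 1002]) cube([1022, 297, 167]);
translate([236, 2529, 1169]) cube([1022, 297, 167]);
translate([236, 2826, 1336]) cube([1022, 297, 167]);


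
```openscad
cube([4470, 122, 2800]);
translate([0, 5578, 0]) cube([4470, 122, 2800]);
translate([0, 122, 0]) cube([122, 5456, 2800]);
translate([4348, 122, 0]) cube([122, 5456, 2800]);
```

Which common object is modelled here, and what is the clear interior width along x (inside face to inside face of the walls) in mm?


A house (or room) frame. The interior width is 4226 mm.

Four 2800 mm walls enclosing a rectangle with no floor or roof — a room or house frame. Outside width is 4470 mm and wall thickness is 122 mm, so the interior width is 4470 − 2 × 122 = 4226 mm.


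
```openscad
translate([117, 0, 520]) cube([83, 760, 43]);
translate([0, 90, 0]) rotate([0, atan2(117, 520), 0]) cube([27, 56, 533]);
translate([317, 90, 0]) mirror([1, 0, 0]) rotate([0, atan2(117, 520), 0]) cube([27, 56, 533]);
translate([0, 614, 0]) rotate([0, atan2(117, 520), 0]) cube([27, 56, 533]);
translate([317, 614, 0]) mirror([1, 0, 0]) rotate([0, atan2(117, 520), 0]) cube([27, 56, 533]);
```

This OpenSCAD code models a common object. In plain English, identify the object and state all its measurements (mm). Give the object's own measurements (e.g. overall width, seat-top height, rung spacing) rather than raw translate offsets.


A sawhorse. A 83×760×43 mm beam (x, y, z) sits on two A-frame leg pairs. Each pair is two raked legs of 27×56 mm section (56 mm along y) splaying symmetrically in x. Each leg rises 520 mm vertically over 117 mm of horizontal reach and is 533 mm long along its own axis. Every leg's outer bottom edge rests on the floor and its outer top edge meets a bottom edge of the beam — the left legs (tilting toward +x) meet the beam's −x bottom edge, the right legs (their mirror images, tilting toward −x) meet its +x bottom edge — so the leg tops tuck under the beam, the beam's underside is 520 mm above the floor, and the feet are 317 mm apart outside-to-outside with the beam centred between them. The two leg pairs are set in 90 mm from either end of the beam.


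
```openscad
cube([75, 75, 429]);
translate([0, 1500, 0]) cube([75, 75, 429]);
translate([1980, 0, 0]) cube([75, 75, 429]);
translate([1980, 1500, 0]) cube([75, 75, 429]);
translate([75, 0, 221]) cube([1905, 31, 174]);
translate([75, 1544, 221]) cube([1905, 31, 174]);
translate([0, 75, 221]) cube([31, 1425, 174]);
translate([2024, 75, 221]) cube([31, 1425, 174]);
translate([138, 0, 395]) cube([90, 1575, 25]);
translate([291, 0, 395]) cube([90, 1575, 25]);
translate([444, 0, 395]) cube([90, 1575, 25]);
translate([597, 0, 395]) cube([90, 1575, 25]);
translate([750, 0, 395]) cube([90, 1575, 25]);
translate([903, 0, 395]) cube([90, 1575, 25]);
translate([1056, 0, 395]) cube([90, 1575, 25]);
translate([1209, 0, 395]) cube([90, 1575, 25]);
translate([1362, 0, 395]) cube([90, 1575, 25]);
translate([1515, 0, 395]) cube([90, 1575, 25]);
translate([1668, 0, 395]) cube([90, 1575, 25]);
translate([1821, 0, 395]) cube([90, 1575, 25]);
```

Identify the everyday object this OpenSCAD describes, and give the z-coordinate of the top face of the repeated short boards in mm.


A bed frame. The slat-top height is 420 mm.

Four posts, four rails, and a row of slats — a bed frame. Slats sit on the rails at z = 221 + 174 = 395; with slat thickness 25, the top is 420 mm.


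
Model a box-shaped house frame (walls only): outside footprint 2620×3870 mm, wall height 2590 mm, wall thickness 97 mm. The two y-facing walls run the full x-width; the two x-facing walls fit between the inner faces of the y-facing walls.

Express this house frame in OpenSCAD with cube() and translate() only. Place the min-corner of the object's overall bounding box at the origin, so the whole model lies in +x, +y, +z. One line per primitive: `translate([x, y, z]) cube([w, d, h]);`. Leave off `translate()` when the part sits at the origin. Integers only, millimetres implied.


cube([2620, 97, 2590]);
translate([0, 3773, 0]) cube([2620, 97, 2590]);
translate([0, 97, 0]) cube([97, 3676, 2590]);
translate([2523, 97, 0]) cube([97, 3676, 2590]);


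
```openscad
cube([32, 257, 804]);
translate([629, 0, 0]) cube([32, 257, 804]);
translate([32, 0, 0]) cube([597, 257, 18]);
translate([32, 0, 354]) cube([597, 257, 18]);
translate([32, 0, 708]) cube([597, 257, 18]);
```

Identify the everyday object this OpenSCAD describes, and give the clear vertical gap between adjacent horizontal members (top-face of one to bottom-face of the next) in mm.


A bookshelf. The clear shelf gap is 336 mm.

Two tall side panels with 3 horizontal boards between them — a bookshelf. The first two shelf undersides are at z = 0 and z = 354; with shelf thickness 18, the clear gap is 354 − 0 − 18 = 336 mm.
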